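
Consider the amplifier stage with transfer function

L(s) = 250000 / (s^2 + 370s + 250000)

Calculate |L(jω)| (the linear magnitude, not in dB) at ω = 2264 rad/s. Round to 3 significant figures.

At s = jω = j2264:
quadratic: (j2264)² + 370·j2264 + 250000 = -4875696 + j837680 → |·| ≈ 4.9471e+06, ∠ ≈ 170.25°
|L| = 250000 / 4.9471e+06 ≈ 0.050535

0.0505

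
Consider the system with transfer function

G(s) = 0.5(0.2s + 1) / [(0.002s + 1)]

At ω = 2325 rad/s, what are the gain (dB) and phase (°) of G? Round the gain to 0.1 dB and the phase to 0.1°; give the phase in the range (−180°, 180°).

33.8 dB, 12.0°

At ω = 2325 rad/s:
zero (1 + j2325·0.2) = 1 + j465 → |·| ≈ 465, ∠ ≈ 89.88°
pole (1 + j2325·0.002) = 1 + j4.65 → |·| ≈ 4.7563, ∠ ≈ 77.86°
|G| = 0.5 · 465 / (4.7563) ≈ 48.883
Gain = 20 log₁₀(48.883) ≈ 33.78 dB
∠G = (89.88°) − (77.86°) = 12.02°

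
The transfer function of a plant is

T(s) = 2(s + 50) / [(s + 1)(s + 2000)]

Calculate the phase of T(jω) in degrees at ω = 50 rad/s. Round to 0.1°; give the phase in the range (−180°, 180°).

At s = jω = j50:
zero (s+50): 50 + j50 → |·| = √(50²+50²) = √5000 ≈ 70.711, ∠ = arctan(50/50) ≈ 45.00°
pole (s+1): 1 + j50 → |·| = √(1²+50²) = √2501 ≈ 50.01, ∠ = arctan(50/1) ≈ 88.85°
pole (s+2000): 2000 + j50 → |·| = √(2000²+50²) = √4002500 ≈ 2000.6, ∠ = arctan(50/2000) ≈ 1.43°
∠T = 45.00° − 90.28° = -45.28°

-45.3°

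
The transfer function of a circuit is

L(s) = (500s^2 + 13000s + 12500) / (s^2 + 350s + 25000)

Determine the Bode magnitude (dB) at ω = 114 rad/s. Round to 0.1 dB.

44.1 dB

Substitute s = j114:
Numerator: 500(j114)^2 + 13000(j114) + 12500 = -6485500 + j1482000
Denominator: (j114)^2 + 350(j114) + 25000 = 12004 + j39900
|N| = √(6485500² + 1482000²) ≈ 6.6527e+06, ∠N ≈ 167.13°
|D| = √(12004² + 39900²) ≈ 41667, ∠D ≈ 73.26°
|L| = 6.6527e+06 / 41667 ≈ 159.66
Gain = 20 log₁₀(159.66) ≈ 44.06 dB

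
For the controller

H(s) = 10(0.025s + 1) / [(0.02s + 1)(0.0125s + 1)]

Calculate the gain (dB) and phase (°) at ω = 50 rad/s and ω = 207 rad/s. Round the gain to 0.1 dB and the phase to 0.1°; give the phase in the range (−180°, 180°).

ω = 50: 19.6 dB, -25.7°; ω = 207: 13.0 dB, -66.2°

At ω = 50 rad/s:
zero (1 + j50·0.025) = 1 + j1.25 → |·| ≈ 1.6008, ∠ ≈ 51.34°
pole (1 + j50·0.02) = 1 + j1 → |·| ≈ 1.4142, ∠ ≈ 45.00°
pole (1 + j50·0.0125) = 1 + j0.625 → |·| ≈ 1.1792, ∠ ≈ 32.01°
|H| = 10 · 1.6008 / (1.4142 · 1.1792) ≈ 9.5993
Gain = 20 log₁₀(9.5993) ≈ 19.64 dB
∠H = (51.34°) − (45.00° + 32.01°) = -25.67°

At ω = 207 rad/s:
zero (1 + j207·0.025) = 1 + j5.175 → |·| ≈ 5.2707, ∠ ≈ 79.06°
pole (1 + j207·0.02) = 1 + j4.14 → |·| ≈ 4.2591, ∠ ≈ 76.42°
pole (1 + j207·0.0125) = 1 + j2.5875 → |·| ≈ 2.774, ∠ ≈ 68.87°
|H| = 10 · 5.2707 / (4.2591 · 2.774) ≈ 4.4611
Gain = 20 log₁₀(4.4611) ≈ 12.99 dB
∠H = (79.06°) − (76.42° + 68.87°) = -66.23°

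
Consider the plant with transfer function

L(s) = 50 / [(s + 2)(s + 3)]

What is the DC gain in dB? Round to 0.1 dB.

18.4 dB

L(0) = 50 / (2·3) ≈ 8.3333
20 log₁₀(8.3333) ≈ 18.42 dB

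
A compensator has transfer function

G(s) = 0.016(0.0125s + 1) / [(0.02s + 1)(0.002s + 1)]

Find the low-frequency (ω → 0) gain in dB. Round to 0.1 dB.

-35.9 dB

G(0) = 0.016 · 1 / 1 = 0.016
20 log₁₀(0.016) ≈ -35.92 dB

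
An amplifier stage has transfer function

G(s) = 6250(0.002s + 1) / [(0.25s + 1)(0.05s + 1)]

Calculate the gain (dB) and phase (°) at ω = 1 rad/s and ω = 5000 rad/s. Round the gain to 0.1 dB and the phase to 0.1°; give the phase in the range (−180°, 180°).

ω = 1: 75.6 dB, -16.8°; ω = 5000: -13.9 dB, -95.4°

At ω = 1 rad/s:
zero (1 + j1·0.002) = 1 + j0.002 → |·| ≈ 1, ∠ ≈ 0.11°
pole (1 + j1·0.25) = 1 + j0.25 → |·| ≈ 1.0308, ∠ ≈ 14.04°
pole (1 + j1·0.05) = 1 + j0.05 → |·| ≈ 1.0012, ∠ ≈ 2.86°
|G| = 6250 · 1 / (1.0308 · 1.0012) ≈ 6056
Gain = 20 log₁₀(6056) ≈ 75.64 dB
∠G = (0.11°) − (14.04° + 2.86°) = -16.79°

At ω = 5000 rad/s:
zero (1 + j5000·0.002) = 1 + j10 → |·| ≈ 10.05, ∠ ≈ 84.29°
pole (1 + j5000·0.25) = 1 + j1250 → |·| ≈ 1250, ∠ ≈ 89.95°
pole (1 + j5000·0.05) = 1 + j250 → |·| ≈ 250, ∠ ≈ 89.77°
|G| = 6250 · 10.05 / (1250 · 250) ≈ 0.201
Gain = 20 log₁₀(0.201) ≈ -13.94 dB
∠G = (84.29°) − (89.95° + 89.77°) = -95.43°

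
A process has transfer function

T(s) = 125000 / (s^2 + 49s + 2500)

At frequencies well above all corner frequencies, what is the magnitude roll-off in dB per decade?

Each pole contributes −20 dB/decade at high frequency; each zero contributes +20 dB/decade.
Net: 0 zero(s) − 2 pole(s) → -40 dB/decade.

-40 dB/decade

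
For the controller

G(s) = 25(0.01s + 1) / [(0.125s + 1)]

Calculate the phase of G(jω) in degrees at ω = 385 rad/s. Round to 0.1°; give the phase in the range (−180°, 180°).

At ω = 385 rad/s:
zero (1 + j385·0.01) = 1 + j3.85 → |·| ≈ 3.9778, ∠ ≈ 75.44°
pole (1 + j385·0.125) = 1 + j48.125 → |·| ≈ 48.135, ∠ ≈ 88.81°
∠G = (75.44°) − (88.81°) = -13.37°

-13.4°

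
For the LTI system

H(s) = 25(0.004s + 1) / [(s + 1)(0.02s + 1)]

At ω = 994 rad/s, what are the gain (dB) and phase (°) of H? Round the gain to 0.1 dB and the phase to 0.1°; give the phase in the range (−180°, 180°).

-45.7 dB, -101.2°

At ω = 994 rad/s:
zero (1 + j994·0.004) = 1 + j3.976 → |·| ≈ 4.0998, ∠ ≈ 75.88°
pole (1 + j994·1) = 1 + j994 → |·| ≈ 994, ∠ ≈ 89.94°
pole (1 + j994·0.02) = 1 + j19.88 → |·| ≈ 19.905, ∠ ≈ 87.12°
|H| = 25 · 4.0998 / (994 · 19.905) ≈ 0.0051803
Gain = 20 log₁₀(0.0051803) ≈ -45.71 dB
∠H = (75.88°) − (89.94° + 87.12°) = -101.18°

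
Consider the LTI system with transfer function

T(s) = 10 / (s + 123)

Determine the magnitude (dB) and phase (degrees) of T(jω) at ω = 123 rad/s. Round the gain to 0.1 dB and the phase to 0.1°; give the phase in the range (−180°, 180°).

At s = jω = j123:
pole (s+123): 123 + j123 → |·| = √(123²+123²) = √30258 ≈ 173.95, ∠ = arctan(123/123) ≈ 45.00°
|T| = 10 / 173.95 ≈ 0.057488
Gain = 20 log₁₀(0.057488) ≈ -24.81 dB
∠T = 0.00° − 45.00° = -45.00°

-24.8 dB, -45.0°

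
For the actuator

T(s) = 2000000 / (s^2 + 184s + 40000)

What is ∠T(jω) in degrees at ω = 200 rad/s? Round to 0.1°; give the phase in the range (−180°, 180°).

At s = jω = j200:
quadratic: (j200)² + 184·j200 + 40000 = 0 + j36800 → |·| ≈ 36800, ∠ ≈ 90.00°
∠T = 0.00° − 90.00° = -90.00°

-90.0°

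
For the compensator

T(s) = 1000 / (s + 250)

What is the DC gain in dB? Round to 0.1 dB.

T(0) = 1000 / 250 = 4
20 log₁₀(4) ≈ 12.04 dB

12.0 dB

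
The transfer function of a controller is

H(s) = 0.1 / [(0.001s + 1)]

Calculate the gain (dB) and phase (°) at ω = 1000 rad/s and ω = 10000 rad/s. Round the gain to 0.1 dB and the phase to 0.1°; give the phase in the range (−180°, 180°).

At ω = 1000 rad/s:
pole (1 + j1000·0.001) = 1 + j1 → |·| ≈ 1.4142, ∠ ≈ 45.00°
|H| = 0.1 · 1 / (1.4142) ≈ 0.070711
Gain = 20 log₁₀(0.070711) ≈ -23.01 dB
∠H = (0°) − (45.00°) = -45.00°

At ω = 10000 rad/s:
pole (1 + j10000·0.001) = 1 + j10 → |·| ≈ 10.05, ∠ ≈ 84.29°
|H| = 0.1 · 1 / (10.05) ≈ 0.0099502
Gain = 20 log₁₀(0.0099502) ≈ -40.04 dB
∠H = (0°) − (84.29°) = -84.29°

ω = 1000: -23.0 dB, -45.0°; ω = 10000: -40.0 dB, -84.3°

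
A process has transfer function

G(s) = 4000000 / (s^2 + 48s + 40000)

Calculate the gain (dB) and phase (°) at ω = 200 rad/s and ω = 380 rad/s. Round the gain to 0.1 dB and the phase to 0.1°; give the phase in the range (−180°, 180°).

ω = 200: 52.4 dB, -90.0°; ω = 380: 31.5 dB, -170.1°

At s = jω = j200:
quadratic: (j200)² + 48·j200 + 40000 = 0 + j9600 → |·| ≈ 9600, ∠ ≈ 90.00°
|G| = 4000000 / 9600 ≈ 416.67
Gain = 20 log₁₀(416.67) ≈ 52.40 dB
∠G = 0.00° − 90.00° = -90.00°

At s = jω = j380:
quadratic: (j380)² + 48·j380 + 40000 = -104400 + j18240 → |·| ≈ 1.0598e+05, ∠ ≈ 170.09°
|G| = 4000000 / 1.0598e+05 ≈ 37.743
Gain = 20 log₁₀(37.743) ≈ 31.54 dB
∠G = 0.00° − 170.09° = -170.09°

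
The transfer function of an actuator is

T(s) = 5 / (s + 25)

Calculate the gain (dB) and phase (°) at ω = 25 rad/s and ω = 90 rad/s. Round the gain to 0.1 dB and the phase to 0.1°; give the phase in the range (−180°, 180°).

Substitute s = j25:
Numerator: 5 = 5 + j0
Denominator: (j25) + 25 = 25 + j25
|N| = √(5² + 0²) ≈ 5, ∠N ≈ 0.00°
|D| = √(25² + 25²) ≈ 35.355, ∠D ≈ 45.00°
|T| = 5 / 35.355 ≈ 0.14142
Gain = 20 log₁₀(0.14142) ≈ -16.99 dB
∠T = 0.00° − 45.00° = -45.00°

Substitute s = j90:
Numerator: 5 = 5 + j0
Denominator: (j90) + 25 = 25 + j90
|N| = √(5² + 0²) ≈ 5, ∠N ≈ 0.00°
|D| = √(25² + 90²) ≈ 93.408, ∠D ≈ 74.48°
|T| = 5 / 93.408 ≈ 0.053529
Gain = 20 log₁₀(0.053529) ≈ -25.43 dB
∠T = 0.00° − 74.48° = -74.48°

ω = 25: -17.0 dB, -45.0°; ω = 90: -25.4 dB, -74.5°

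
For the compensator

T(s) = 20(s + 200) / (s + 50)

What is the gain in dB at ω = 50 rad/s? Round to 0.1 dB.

At s = jω = j50:
zero (s+200): 200 + j50 → |·| = √(200²+50²) = √42500 ≈ 206.16, ∠ = arctan(50/200) ≈ 14.04°
pole (s+50): 50 + j50 → |·| = √(50²+50²) = √5000 ≈ 70.711, ∠ = arctan(50/50) ≈ 45.00°
|T| = 20 · 206.16 / 70.711 ≈ 58.311
Gain = 20 log₁₀(58.311) ≈ 35.32 dB

35.3 dB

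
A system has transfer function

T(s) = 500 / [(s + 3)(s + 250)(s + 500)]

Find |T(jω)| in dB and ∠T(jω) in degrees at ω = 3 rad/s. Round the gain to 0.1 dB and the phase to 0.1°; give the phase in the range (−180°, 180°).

At s = jω = j3:
pole (s+3): 3 + j3 → |·| = √(3²+3²) = √18 ≈ 4.2426, ∠ = arctan(3/3) ≈ 45.00°
pole (s+250): 250 + j3 → |·| = √(250²+3²) = √62509 ≈ 250.02, ∠ = arctan(3/250) ≈ 0.69°
pole (s+500): 500 + j3 → |·| = √(500²+3²) = √250009 ≈ 500.01, ∠ = arctan(3/500) ≈ 0.34°
|T| = 500 / 5.3038e+05 ≈ 0.00094272
Gain = 20 log₁₀(0.00094272) ≈ -60.51 dB
∠T = 0.00° − 46.03° = -46.03°

-60.5 dB, -46.0°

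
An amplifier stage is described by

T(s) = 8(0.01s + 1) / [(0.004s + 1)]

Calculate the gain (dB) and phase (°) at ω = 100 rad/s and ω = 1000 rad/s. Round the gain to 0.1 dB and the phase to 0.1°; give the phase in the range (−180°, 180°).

At ω = 100 rad/s:
zero (1 + j100·0.01) = 1 + j1 → |·| ≈ 1.4142, ∠ ≈ 45.00°
pole (1 + j100·0.004) = 1 + j0.4 → |·| ≈ 1.077, ∠ ≈ 21.80°
|T| = 8 · 1.4142 / (1.077) ≈ 10.505
Gain = 20 log₁₀(10.505) ≈ 20.43 dB
∠T = (45.00°) − (21.80°) = 23.20°

At ω = 1000 rad/s:
zero (1 + j1000·0.01) = 1 + j10 → |·| ≈ 10.05, ∠ ≈ 84.29°
pole (1 + j1000·0.004) = 1 + j4 → |·| ≈ 4.1231, ∠ ≈ 75.96°
|T| = 8 · 10.05 / (4.1231) ≈ 19.5
Gain = 20 log₁₀(19.5) ≈ 25.80 dB
∠T = (84.29°) − (75.96°) = 8.33°

ω = 100: 20.4 dB, 23.2°; ω = 1000: 25.8 dB, 8.3°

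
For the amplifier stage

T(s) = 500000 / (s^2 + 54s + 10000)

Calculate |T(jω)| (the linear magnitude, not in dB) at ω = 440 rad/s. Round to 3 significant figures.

At s = jω = j440:
quadratic: (j440)² + 54·j440 + 10000 = -183600 + j23760 → |·| ≈ 1.8513e+05, ∠ ≈ 172.63°
|T| = 500000 / 1.8513e+05 ≈ 2.7008

2.70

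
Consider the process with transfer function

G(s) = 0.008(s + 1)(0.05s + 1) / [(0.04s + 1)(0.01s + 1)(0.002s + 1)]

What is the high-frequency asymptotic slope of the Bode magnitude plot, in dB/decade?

-20 dB/decade

Each pole contributes −20 dB/decade at high frequency; each zero contributes +20 dB/decade.
Net: 2 zero(s) − 3 pole(s) → -20 dB/decade.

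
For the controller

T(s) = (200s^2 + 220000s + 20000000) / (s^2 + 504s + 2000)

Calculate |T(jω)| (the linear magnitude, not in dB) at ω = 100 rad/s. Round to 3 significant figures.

557

Substitute s = j100:
Numerator: 200(j100)^2 + 220000(j100) + 20000000 = 18000000 + j22000000
Denominator: (j100)^2 + 504(j100) + 2000 = -8000 + j50400
|N| = √(18000000² + 22000000²) ≈ 2.8425e+07, ∠N ≈ 50.71°
|D| = √(8000² + 50400²) ≈ 51031, ∠D ≈ 99.02°
|T| = 2.8425e+07 / 51031 ≈ 557.01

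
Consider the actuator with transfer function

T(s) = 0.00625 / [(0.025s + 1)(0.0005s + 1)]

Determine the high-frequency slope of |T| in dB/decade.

-40 dB/decade

Each pole contributes −20 dB/decade at high frequency; each zero contributes +20 dB/decade.
Net: 0 zero(s) − 2 pole(s) → -40 dB/decade.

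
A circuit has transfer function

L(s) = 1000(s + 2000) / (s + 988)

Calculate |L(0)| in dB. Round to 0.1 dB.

L(0) = 1000·2000 / (988) ≈ 2024.3
20 log₁₀(2024.3) ≈ 66.13 dB

66.1 dB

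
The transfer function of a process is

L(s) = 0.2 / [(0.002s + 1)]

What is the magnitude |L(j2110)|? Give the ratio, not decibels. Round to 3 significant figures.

At ω = 2110 rad/s:
pole (1 + j2110·0.002) = 1 + j4.22 → |·| ≈ 4.3369, ∠ ≈ 76.67°
|L| = 0.2 · 1 / (4.3369) ≈ 0.046116

0.0461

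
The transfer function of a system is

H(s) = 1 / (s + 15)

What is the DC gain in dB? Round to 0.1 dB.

-23.5 dB

H(0) = 1 / (15) ≈ 0.066667
20 log₁₀(0.066667) ≈ -23.52 dB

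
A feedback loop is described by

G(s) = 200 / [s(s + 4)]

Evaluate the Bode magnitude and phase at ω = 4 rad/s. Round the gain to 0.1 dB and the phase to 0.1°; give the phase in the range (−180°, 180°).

18.9 dB, -135.0°

At s = jω = j4:
pole (s+4): 4 + j4 → |·| = √(4²+4²) = √32 ≈ 5.6569, ∠ = arctan(4/4) ≈ 45.00°
pole at origin: |s| = 4, ∠ = 90.00° (in denominator)
|G| = 200 / 22.628 ≈ 8.8386
Gain = 20 log₁₀(8.8386) ≈ 18.93 dB
∠G = 0.00° − 135.00° = -135.00°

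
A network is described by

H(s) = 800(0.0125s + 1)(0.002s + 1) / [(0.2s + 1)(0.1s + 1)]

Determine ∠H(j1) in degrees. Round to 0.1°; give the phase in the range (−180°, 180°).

-16.2°

At ω = 1 rad/s:
zero (1 + j1·0.0125) = 1 + j0.0125 → |·| ≈ 1.0001, ∠ ≈ 0.72°
zero (1 + j1·0.002) = 1 + j0.002 → |·| ≈ 1, ∠ ≈ 0.11°
pole (1 + j1·0.2) = 1 + j0.2 → |·| ≈ 1.0198, ∠ ≈ 11.31°
pole (1 + j1·0.1) = 1 + j0.1 → |·| ≈ 1.005, ∠ ≈ 5.71°
∠H = (0.72° + 0.11°) − (11.31° + 5.71°) = -16.19°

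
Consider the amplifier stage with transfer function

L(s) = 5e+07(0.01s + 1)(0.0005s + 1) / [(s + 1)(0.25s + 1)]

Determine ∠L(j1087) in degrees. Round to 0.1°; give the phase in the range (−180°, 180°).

-66.5°

At ω = 1087 rad/s:
zero (1 + j1087·0.01) = 1 + j10.87 → |·| ≈ 10.916, ∠ ≈ 84.74°
zero (1 + j1087·0.0005) = 1 + j0.5435 → |·| ≈ 1.1382, ∠ ≈ 28.52°
pole (1 + j1087·1) = 1 + j1087 → |·| ≈ 1087, ∠ ≈ 89.95°
pole (1 + j1087·0.25) = 1 + j271.75 → |·| ≈ 271.75, ∠ ≈ 89.79°
∠L = (84.74° + 28.52°) − (89.95° + 89.79°) = -66.48°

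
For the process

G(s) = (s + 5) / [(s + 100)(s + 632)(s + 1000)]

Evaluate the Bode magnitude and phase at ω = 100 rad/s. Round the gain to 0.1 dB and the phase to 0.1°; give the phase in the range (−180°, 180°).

-119.2 dB, 27.4°

At s = jω = j100:
zero (s+5): 5 + j100 → |·| = √(5²+100²) = √10025 ≈ 100.12, ∠ = arctan(100/5) ≈ 87.14°
pole (s+100): 100 + j100 → |·| = √(100²+100²) = √20000 ≈ 141.42, ∠ = arctan(100/100) ≈ 45.00°
pole (s+632): 632 + j100 → |·| = √(632²+100²) = √409424 ≈ 639.86, ∠ = arctan(100/632) ≈ 8.99°
pole (s+1000): 1000 + j100 → |·| = √(1000²+100²) = √1010000 ≈ 1005, ∠ = arctan(100/1000) ≈ 5.71°
|G| = 1 · 100.12 / 9.0941e+07 ≈ 1.1009e-06
Gain = 20 log₁₀(1.1009e-06) ≈ -119.17 dB
∠G = 87.14° − 59.70° = 27.44°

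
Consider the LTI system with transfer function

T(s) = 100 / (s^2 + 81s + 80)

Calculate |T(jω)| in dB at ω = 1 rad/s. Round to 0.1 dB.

Substitute s = j1:
Numerator: 100 = 100 + j0
Denominator: (j1)^2 + 81(j1) + 80 = 79 + j81
|N| = √(100² + 0²) ≈ 100, ∠N ≈ 0.00°
|D| = √(79² + 81²) ≈ 113.15, ∠D ≈ 45.72°
|T| = 100 / 113.15 ≈ 0.88378
Gain = 20 log₁₀(0.88378) ≈ -1.07 dB

-1.1 dB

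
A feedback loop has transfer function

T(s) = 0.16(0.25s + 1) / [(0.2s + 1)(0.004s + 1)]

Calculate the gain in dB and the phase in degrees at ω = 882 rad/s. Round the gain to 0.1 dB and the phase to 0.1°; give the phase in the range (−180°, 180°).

At ω = 882 rad/s:
zero (1 + j882·0.25) = 1 + j220.5 → |·| ≈ 220.5, ∠ ≈ 89.74°
pole (1 + j882·0.2) = 1 + j176.4 → |·| ≈ 176.4, ∠ ≈ 89.68°
pole (1 + j882·0.004) = 1 + j3.528 → |·| ≈ 3.667, ∠ ≈ 74.17°
|T| = 0.16 · 220.5 / (176.4 · 3.667) ≈ 0.05454
Gain = 20 log₁₀(0.05454) ≈ -25.27 dB
∠T = (89.74°) − (89.68° + 74.17°) = -74.11°

-25.3 dB, -74.1°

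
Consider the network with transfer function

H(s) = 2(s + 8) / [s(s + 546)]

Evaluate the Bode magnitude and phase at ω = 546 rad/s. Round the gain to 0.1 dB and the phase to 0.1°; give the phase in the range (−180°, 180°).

-51.7 dB, -45.8°

At s = jω = j546:
zero (s+8): 8 + j546 → |·| = √(8²+546²) = √298180 ≈ 546.06, ∠ = arctan(546/8) ≈ 89.16°
pole (s+546): 546 + j546 → |·| = √(546²+546²) = √596232 ≈ 772.16, ∠ = arctan(546/546) ≈ 45.00°
pole at origin: |s| = 546, ∠ = 90.00° (in denominator)
|H| = 2 · 546.06 / 4.216e+05 ≈ 0.0025904
Gain = 20 log₁₀(0.0025904) ≈ -51.73 dB
∠H = 89.16° − 135.00° = -45.84°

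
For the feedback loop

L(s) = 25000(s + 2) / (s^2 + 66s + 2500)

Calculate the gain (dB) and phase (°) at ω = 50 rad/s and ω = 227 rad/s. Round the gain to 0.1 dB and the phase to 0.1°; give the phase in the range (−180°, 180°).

ω = 50: 51.6 dB, -2.3°; ω = 227: 40.9 dB, -73.5°

At s = jω = j50:
zero (s+2): 2 + j50 → |·| = √(2²+50²) = √2504 ≈ 50.04, ∠ = arctan(50/2) ≈ 87.71°
quadratic: (j50)² + 66·j50 + 2500 = 0 + j3300 → |·| ≈ 3300, ∠ ≈ 90.00°
|L| = 25000 · 50.04 / 3300 ≈ 379.09
Gain = 20 log₁₀(379.09) ≈ 51.57 dB
∠L = 87.71° − 90.00° = -2.29°

At s = jω = j227:
zero (s+2): 2 + j227 → |·| = √(2²+227²) = √51533 ≈ 227.01, ∠ = arctan(227/2) ≈ 89.50°
quadratic: (j227)² + 66·j227 + 2500 = -49029 + j14982 → |·| ≈ 51267, ∠ ≈ 163.01°
|L| = 25000 · 227.01 / 51267 ≈ 110.7
Gain = 20 log₁₀(110.7) ≈ 40.88 dB
∠L = 89.50° − 163.01° = -73.51°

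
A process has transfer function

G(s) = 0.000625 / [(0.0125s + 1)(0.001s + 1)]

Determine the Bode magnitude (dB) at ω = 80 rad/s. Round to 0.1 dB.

-67.1 dB

At ω = 80 rad/s:
pole (1 + j80·0.0125) = 1 + j1 → |·| ≈ 1.4142, ∠ ≈ 45.00°
pole (1 + j80·0.001) = 1 + j0.08 → |·| ≈ 1.0032, ∠ ≈ 4.57°
|G| = 0.000625 · 1 / (1.4142 · 1.0032) ≈ 0.00044054
Gain = 20 log₁₀(0.00044054) ≈ -67.12 dB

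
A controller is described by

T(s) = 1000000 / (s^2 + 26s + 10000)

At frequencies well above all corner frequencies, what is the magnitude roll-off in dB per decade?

-40 dB/decade

Each pole contributes −20 dB/decade at high frequency; each zero contributes +20 dB/decade.
Net: 0 zero(s) − 2 pole(s) → -40 dB/decade.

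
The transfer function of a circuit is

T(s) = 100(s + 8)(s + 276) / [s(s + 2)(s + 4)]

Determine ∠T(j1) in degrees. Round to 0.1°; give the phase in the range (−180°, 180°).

-123.3°

At s = jω = j1:
zero (s+8): 8 + j1 → |·| = √(8²+1²) = √65 ≈ 8.0623, ∠ = arctan(1/8) ≈ 7.13°
zero (s+276): 276 + j1 → |·| = √(276²+1²) = √76177 ≈ 276, ∠ = arctan(1/276) ≈ 0.21°
pole (s+2): 2 + j1 → |·| = √(2²+1²) = √5 ≈ 2.2361, ∠ = arctan(1/2) ≈ 26.57°
pole (s+4): 4 + j1 → |·| = √(4²+1²) = √17 ≈ 4.1231, ∠ = arctan(1/4) ≈ 14.04°
pole at origin: |s| = 1, ∠ = 90.00° (in denominator)
∠T = 7.34° − 130.61° = -123.27°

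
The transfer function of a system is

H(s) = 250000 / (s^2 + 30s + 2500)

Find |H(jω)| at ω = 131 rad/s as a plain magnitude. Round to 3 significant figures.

16.5

At s = jω = j131:
quadratic: (j131)² + 30·j131 + 2500 = -14661 + j3930 → |·| ≈ 15179, ∠ ≈ 164.99°
|H| = 250000 / 15179 ≈ 16.47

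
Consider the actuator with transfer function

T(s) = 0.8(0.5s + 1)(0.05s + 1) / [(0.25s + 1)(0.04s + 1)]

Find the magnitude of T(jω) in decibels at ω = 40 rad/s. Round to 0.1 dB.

At ω = 40 rad/s:
zero (1 + j40·0.5) = 1 + j20 → |·| ≈ 20.025, ∠ ≈ 87.14°
zero (1 + j40·0.05) = 1 + j2 → |·| ≈ 2.2361, ∠ ≈ 63.43°
pole (1 + j40·0.25) = 1 + j10 → |·| ≈ 10.05, ∠ ≈ 84.29°
pole (1 + j40·0.04) = 1 + j1.6 → |·| ≈ 1.8868, ∠ ≈ 57.99°
|T| = 0.8 · 20.025 · 2.2361 / (10.05 · 1.8868) ≈ 1.8891
Gain = 20 log₁₀(1.8891) ≈ 5.53 dB

5.5 dB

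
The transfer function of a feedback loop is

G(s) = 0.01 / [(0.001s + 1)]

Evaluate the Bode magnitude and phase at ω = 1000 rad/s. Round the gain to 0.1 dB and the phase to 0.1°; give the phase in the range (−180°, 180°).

At ω = 1000 rad/s:
pole (1 + j1000·0.001) = 1 + j1 → |·| ≈ 1.4142, ∠ ≈ 45.00°
|G| = 0.01 · 1 / (1.4142) ≈ 0.0070711
Gain = 20 log₁₀(0.0070711) ≈ -43.01 dB
∠G = (0°) − (45.00°) = -45.00°

-43.0 dB, -45.0°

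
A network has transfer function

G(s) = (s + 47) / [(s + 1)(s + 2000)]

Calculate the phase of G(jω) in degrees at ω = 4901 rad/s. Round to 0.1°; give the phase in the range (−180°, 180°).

-68.3°

At s = jω = j4901:
zero (s+47): 47 + j4901 → |·| = √(47²+4901²) = √24022010 ≈ 4901.2, ∠ = arctan(4901/47) ≈ 89.45°
pole (s+1): 1 + j4901 → |·| = √(1²+4901²) = √24019802 ≈ 4901, ∠ = arctan(4901/1) ≈ 89.99°
pole (s+2000): 2000 + j4901 → |·| = √(2000²+4901²) = √28019801 ≈ 5293.4, ∠ = arctan(4901/2000) ≈ 67.80°
∠G = 89.45° − 157.79° = -68.34°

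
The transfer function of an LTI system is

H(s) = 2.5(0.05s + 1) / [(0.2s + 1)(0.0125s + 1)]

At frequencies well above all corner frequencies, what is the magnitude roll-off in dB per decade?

-20 dB/decade

Each pole contributes −20 dB/decade at high frequency; each zero contributes +20 dB/decade.
Net: 1 zero(s) − 2 pole(s) → -20 dB/decade.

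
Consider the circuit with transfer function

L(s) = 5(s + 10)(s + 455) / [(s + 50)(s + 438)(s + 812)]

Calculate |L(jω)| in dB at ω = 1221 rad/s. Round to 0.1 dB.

At s = jω = j1221:
zero (s+10): 10 + j1221 → |·| = √(10²+1221²) = √1490941 ≈ 1221, ∠ = arctan(1221/10) ≈ 89.53°
zero (s+455): 455 + j1221 → |·| = √(455²+1221²) = √1697866 ≈ 1303, ∠ = arctan(1221/455) ≈ 69.56°
pole (s+50): 50 + j1221 → |·| = √(50²+1221²) = √1493341 ≈ 1222, ∠ = arctan(1221/50) ≈ 87.66°
pole (s+438): 438 + j1221 → |·| = √(438²+1221²) = √1682685 ≈ 1297.2, ∠ = arctan(1221/438) ≈ 70.27°
pole (s+812): 812 + j1221 → |·| = √(812²+1221²) = √2150185 ≈ 1466.4, ∠ = arctan(1221/812) ≈ 56.37°
|L| = 5 · 1.591e+06 / 2.3245e+09 ≈ 0.0034222
Gain = 20 log₁₀(0.0034222) ≈ -49.31 dB

-49.3 dB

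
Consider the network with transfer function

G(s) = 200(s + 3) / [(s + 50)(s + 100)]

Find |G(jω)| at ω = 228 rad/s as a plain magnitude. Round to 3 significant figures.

At s = jω = j228:
zero (s+3): 3 + j228 → |·| = √(3²+228²) = √51993 ≈ 228.02, ∠ = arctan(228/3) ≈ 89.25°
pole (s+50): 50 + j228 → |·| = √(50²+228²) = √54484 ≈ 233.42, ∠ = arctan(228/50) ≈ 77.63°
pole (s+100): 100 + j228 → |·| = √(100²+228²) = √61984 ≈ 248.97, ∠ = arctan(228/100) ≈ 66.32°
|G| = 200 · 228.02 / 58115 ≈ 0.78472

0.785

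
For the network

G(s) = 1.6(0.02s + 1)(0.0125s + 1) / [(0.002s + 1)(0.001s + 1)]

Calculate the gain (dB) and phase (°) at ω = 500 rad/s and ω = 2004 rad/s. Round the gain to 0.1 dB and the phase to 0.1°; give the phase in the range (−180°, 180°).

ω = 500: 36.2 dB, 93.6°; ω = 2004: 44.8 dB, 36.8°

At ω = 500 rad/s:
zero (1 + j500·0.02) = 1 + j10 → |·| ≈ 10.05, ∠ ≈ 84.29°
zero (1 + j500·0.0125) = 1 + j6.25 → |·| ≈ 6.3295, ∠ ≈ 80.91°
pole (1 + j500·0.002) = 1 + j1 → |·| ≈ 1.4142, ∠ ≈ 45.00°
pole (1 + j500·0.001) = 1 + j0.5 → |·| ≈ 1.118, ∠ ≈ 26.57°
|G| = 1.6 · 10.05 · 6.3295 / (1.4142 · 1.118) ≈ 64.373
Gain = 20 log₁₀(64.373) ≈ 36.17 dB
∠G = (84.29° + 80.91°) − (45.00° + 26.57°) = 93.63°

At ω = 2004 rad/s:
zero (1 + j2004·0.02) = 1 + j40.08 → |·| ≈ 40.092, ∠ ≈ 88.57°
zero (1 + j2004·0.0125) = 1 + j25.05 → |·| ≈ 25.07, ∠ ≈ 87.71°
pole (1 + j2004·0.002) = 1 + j4.008 → |·| ≈ 4.1309, ∠ ≈ 75.99°
pole (1 + j2004·0.001) = 1 + j2.004 → |·| ≈ 2.2396, ∠ ≈ 63.48°
|G| = 1.6 · 40.092 · 25.07 / (4.1309 · 2.2396) ≈ 173.83
Gain = 20 log₁₀(173.83) ≈ 44.80 dB
∠G = (88.57° + 87.71°) − (75.99° + 63.48°) = 36.81°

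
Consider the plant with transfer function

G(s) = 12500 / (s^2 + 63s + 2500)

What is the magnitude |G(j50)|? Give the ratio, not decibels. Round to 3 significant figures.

3.97

At s = jω = j50:
quadratic: (j50)² + 63·j50 + 2500 = 0 + j3150 → |·| ≈ 3150, ∠ ≈ 90.00°
|G| = 12500 / 3150 ≈ 3.9683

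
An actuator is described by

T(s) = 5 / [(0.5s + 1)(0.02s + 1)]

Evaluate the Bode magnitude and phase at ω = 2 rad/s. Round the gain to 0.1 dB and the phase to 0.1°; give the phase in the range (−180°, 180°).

At ω = 2 rad/s:
pole (1 + j2·0.5) = 1 + j1 → |·| ≈ 1.4142, ∠ ≈ 45.00°
pole (1 + j2·0.02) = 1 + j0.04 → |·| ≈ 1.0008, ∠ ≈ 2.29°
|T| = 5 · 1 / (1.4142 · 1.0008) ≈ 3.5327
Gain = 20 log₁₀(3.5327) ≈ 10.96 dB
∠T = (0°) − (45.00° + 2.29°) = -47.29°

11.0 dB, -47.3°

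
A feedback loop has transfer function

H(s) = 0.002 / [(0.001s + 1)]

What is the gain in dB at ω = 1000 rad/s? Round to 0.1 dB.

-57.0 dB

At ω = 1000 rad/s:
pole (1 + j1000·0.001) = 1 + j1 → |·| ≈ 1.4142, ∠ ≈ 45.00°
|H| = 0.002 · 1 / (1.4142) ≈ 0.0014142
Gain = 20 log₁₀(0.0014142) ≈ -56.99 dB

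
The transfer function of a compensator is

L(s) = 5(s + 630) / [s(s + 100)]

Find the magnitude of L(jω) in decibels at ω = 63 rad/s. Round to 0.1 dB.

-7.4 dB

At s = jω = j63:
zero (s+630): 630 + j63 → |·| = √(630²+63²) = √400869 ≈ 633.14, ∠ = arctan(63/630) ≈ 5.71°
pole (s+100): 100 + j63 → |·| = √(100²+63²) = √13969 ≈ 118.19, ∠ = arctan(63/100) ≈ 32.21°
pole at origin: |s| = 63, ∠ = 90.00° (in denominator)
|L| = 5 · 633.14 / 7446 ≈ 0.42515
Gain = 20 log₁₀(0.42515) ≈ -7.43 dB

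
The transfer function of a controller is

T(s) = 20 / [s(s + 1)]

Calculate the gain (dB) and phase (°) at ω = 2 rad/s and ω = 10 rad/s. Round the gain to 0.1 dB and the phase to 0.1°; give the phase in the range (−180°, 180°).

ω = 2: 13.0 dB, -153.4°; ω = 10: -14.0 dB, -174.3°

At s = jω = j2:
pole (s+1): 1 + j2 → |·| = √(1²+2²) = √5 ≈ 2.2361, ∠ = arctan(2/1) ≈ 63.43°
pole at origin: |s| = 2, ∠ = 90.00° (in denominator)
|T| = 20 / 4.4722 ≈ 4.4721
Gain = 20 log₁₀(4.4721) ≈ 13.01 dB
∠T = 0.00° − 153.43° = -153.43°

At s = jω = j10:
pole (s+1): 1 + j10 → |·| = √(1²+10²) = √101 ≈ 10.05, ∠ = arctan(10/1) ≈ 84.29°
pole at origin: |s| = 10, ∠ = 90.00° (in denominator)
|T| = 20 / 100.5 ≈ 0.199
Gain = 20 log₁₀(0.199) ≈ -14.02 dB
∠T = 0.00° − 174.29° = -174.29°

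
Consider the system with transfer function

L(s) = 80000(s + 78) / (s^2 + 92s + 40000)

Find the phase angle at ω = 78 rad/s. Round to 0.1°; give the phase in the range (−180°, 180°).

At s = jω = j78:
zero (s+78): 78 + j78 → |·| = √(78²+78²) = √12168 ≈ 110.31, ∠ = arctan(78/78) ≈ 45.00°
quadratic: (j78)² + 92·j78 + 40000 = 33916 + j7176 → |·| ≈ 34667, ∠ ≈ 11.95°
∠L = 45.00° − 11.95° = 33.05°

33.1°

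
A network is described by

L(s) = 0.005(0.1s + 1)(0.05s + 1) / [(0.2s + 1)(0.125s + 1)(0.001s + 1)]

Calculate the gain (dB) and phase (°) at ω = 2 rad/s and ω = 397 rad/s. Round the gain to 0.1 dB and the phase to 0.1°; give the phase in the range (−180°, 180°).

ω = 2: -46.7 dB, -18.9°; ω = 397: -60.6 dB, -24.1°

At ω = 2 rad/s:
zero (1 + j2·0.1) = 1 + j0.2 → |·| ≈ 1.0198, ∠ ≈ 11.31°
zero (1 + j2·0.05) = 1 + j0.1 → |·| ≈ 1.005, ∠ ≈ 5.71°
pole (1 + j2·0.2) = 1 + j0.4 → |·| ≈ 1.077, ∠ ≈ 21.80°
pole (1 + j2·0.125) = 1 + j0.25 → |·| ≈ 1.0308, ∠ ≈ 14.04°
pole (1 + j2·0.001) = 1 + j0.002 → |·| ≈ 1, ∠ ≈ 0.11°
|L| = 0.005 · 1.0198 · 1.005 / (1.077 · 1.0308 · 1) ≈ 0.0046159
Gain = 20 log₁₀(0.0046159) ≈ -46.71 dB
∠L = (11.31° + 5.71°) − (21.80° + 14.04° + 0.11°) = -18.93°

At ω = 397 rad/s:
zero (1 + j397·0.1) = 1 + j39.7 → |·| ≈ 39.713, ∠ ≈ 88.56°
zero (1 + j397·0.05) = 1 + j19.85 → |·| ≈ 19.875, ∠ ≈ 87.12°
pole (1 + j397·0.2) = 1 + j79.4 → |·| ≈ 79.406, ∠ ≈ 89.28°
pole (1 + j397·0.125) = 1 + j49.625 → |·| ≈ 49.635, ∠ ≈ 88.85°
pole (1 + j397·0.001) = 1 + j0.397 → |·| ≈ 1.0759, ∠ ≈ 21.65°
|L| = 0.005 · 39.713 · 19.875 / (79.406 · 49.635 · 1.0759) ≈ 0.00093067
Gain = 20 log₁₀(0.00093067) ≈ -60.62 dB
∠L = (88.56° + 87.12°) − (89.28° + 88.85° + 21.65°) = -24.10°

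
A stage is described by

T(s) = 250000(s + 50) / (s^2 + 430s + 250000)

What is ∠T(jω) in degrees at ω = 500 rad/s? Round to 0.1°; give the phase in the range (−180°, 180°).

-5.7°

At s = jω = j500:
zero (s+50): 50 + j500 → |·| = √(50²+500²) = √252500 ≈ 502.49, ∠ = arctan(500/50) ≈ 84.29°
quadratic: (j500)² + 430·j500 + 250000 = 0 + j215000 → |·| ≈ 2.15e+05, ∠ ≈ 90.00°
∠T = 84.29° − 90.00° = -5.71°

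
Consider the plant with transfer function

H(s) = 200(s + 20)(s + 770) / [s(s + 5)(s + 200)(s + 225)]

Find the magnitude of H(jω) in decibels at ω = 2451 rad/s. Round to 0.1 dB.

At s = jω = j2451:
zero (s+20): 20 + j2451 → |·| = √(20²+2451²) = √6007801 ≈ 2451.1, ∠ = arctan(2451/20) ≈ 89.53°
zero (s+770): 770 + j2451 → |·| = √(770²+2451²) = √6600301 ≈ 2569.1, ∠ = arctan(2451/770) ≈ 72.56°
pole (s+5): 5 + j2451 → |·| = √(5²+2451²) = √6007426 ≈ 2451, ∠ = arctan(2451/5) ≈ 89.88°
pole (s+200): 200 + j2451 → |·| = √(200²+2451²) = √6047401 ≈ 2459.1, ∠ = arctan(2451/200) ≈ 85.34°
pole (s+225): 225 + j2451 → |·| = √(225²+2451²) = √6058026 ≈ 2461.3, ∠ = arctan(2451/225) ≈ 84.75°
pole at origin: |s| = 2451, ∠ = 90.00° (in denominator)
|H| = 200 · 6.2971e+06 / 3.636e+13 ≈ 3.4638e-05
Gain = 20 log₁₀(3.4638e-05) ≈ -89.21 dB

-89.2 dB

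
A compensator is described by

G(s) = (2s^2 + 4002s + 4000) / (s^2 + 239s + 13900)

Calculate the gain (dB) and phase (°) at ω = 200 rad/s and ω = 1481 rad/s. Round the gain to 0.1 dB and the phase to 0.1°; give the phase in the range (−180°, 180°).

ω = 200: 23.4 dB, -23.2°; ω = 1481: 10.5 dB, -44.3°

Substitute s = j200:
Numerator: 2(j200)^2 + 4002(j200) + 4000 = -76000 + j800400
Denominator: (j200)^2 + 239(j200) + 13900 = -26100 + j47800
|N| = √(76000² + 800400²) ≈ 8.04e+05, ∠N ≈ 95.42°
|D| = √(26100² + 47800²) ≈ 54461, ∠D ≈ 118.64°
|G| = 8.04e+05 / 54461 ≈ 14.763
Gain = 20 log₁₀(14.763) ≈ 23.38 dB
∠G = 95.42° − 118.64° = -23.22°

Substitute s = j1481:
Numerator: 2(j1481)^2 + 4002(j1481) + 4000 = -4382722 + j5926962
Denominator: (j1481)^2 + 239(j1481) + 13900 = -2179461 + j353959
|N| = √(4382722² + 5926962²) ≈ 7.3714e+06, ∠N ≈ 126.48°
|D| = √(2179461² + 353959²) ≈ 2.208e+06, ∠D ≈ 170.78°
|G| = 7.3714e+06 / 2.208e+06 ≈ 3.3385
Gain = 20 log₁₀(3.3385) ≈ 10.47 dB
∠G = 126.48° − 170.78° = -44.30°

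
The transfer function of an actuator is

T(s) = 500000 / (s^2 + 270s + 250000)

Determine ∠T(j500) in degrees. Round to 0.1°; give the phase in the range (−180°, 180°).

-90.0°

At s = jω = j500:
quadratic: (j500)² + 270·j500 + 250000 = 0 + j135000 → |·| ≈ 1.35e+05, ∠ ≈ 90.00°
∠T = 0.00° − 90.00° = -90.00°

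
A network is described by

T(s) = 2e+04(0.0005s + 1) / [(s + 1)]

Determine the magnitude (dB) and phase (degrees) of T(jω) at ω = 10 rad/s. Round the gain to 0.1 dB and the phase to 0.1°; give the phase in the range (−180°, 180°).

66.0 dB, -84.0°

At ω = 10 rad/s:
zero (1 + j10·0.0005) = 1 + j0.005 → |·| ≈ 1, ∠ ≈ 0.29°
pole (1 + j10·1) = 1 + j10 → |·| ≈ 10.05, ∠ ≈ 84.29°
|T| = 2e+04 · 1 / (10.05) ≈ 1990
Gain = 20 log₁₀(1990) ≈ 65.98 dB
∠T = (0.29°) − (84.29°) = -84.00°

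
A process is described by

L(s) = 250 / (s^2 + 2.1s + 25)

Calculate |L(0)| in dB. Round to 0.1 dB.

L(0) = 250 / 25 = 10
20 log₁₀(10) ≈ 20.00 dB

20.0 dB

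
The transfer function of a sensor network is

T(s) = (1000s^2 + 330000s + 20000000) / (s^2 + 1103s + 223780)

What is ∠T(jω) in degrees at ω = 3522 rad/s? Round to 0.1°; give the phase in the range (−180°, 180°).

12.3°

Substitute s = j3522:
Numerator: 1000(j3522)^2 + 330000(j3522) + 20000000 = -12384484000 + j1162260000
Denominator: (j3522)^2 + 1103(j3522) + 223780 = -12180704 + j3884766
|N| = √(12384484000² + 1162260000²) ≈ 1.2439e+10, ∠N ≈ 174.64°
|D| = √(12180704² + 3884766²) ≈ 1.2785e+07, ∠D ≈ 162.31°
∠T = 174.64° − 162.31° = 12.33°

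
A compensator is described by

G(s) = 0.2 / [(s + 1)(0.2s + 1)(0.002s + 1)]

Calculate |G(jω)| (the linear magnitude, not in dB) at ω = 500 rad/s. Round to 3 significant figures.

2.83e-06

At ω = 500 rad/s:
pole (1 + j500·1) = 1 + j500 → |·| ≈ 500, ∠ ≈ 89.89°
pole (1 + j500·0.2) = 1 + j100 → |·| ≈ 100, ∠ ≈ 89.43°
pole (1 + j500·0.002) = 1 + j1 → |·| ≈ 1.4142, ∠ ≈ 45.00°
|G| = 0.2 · 1 / (500 · 100 · 1.4142) ≈ 2.8285e-06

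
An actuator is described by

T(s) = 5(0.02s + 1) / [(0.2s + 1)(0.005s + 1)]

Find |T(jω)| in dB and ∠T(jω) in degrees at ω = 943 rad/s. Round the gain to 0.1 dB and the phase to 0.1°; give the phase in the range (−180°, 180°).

At ω = 943 rad/s:
zero (1 + j943·0.02) = 1 + j18.86 → |·| ≈ 18.886, ∠ ≈ 86.96°
pole (1 + j943·0.2) = 1 + j188.6 → |·| ≈ 188.6, ∠ ≈ 89.70°
pole (1 + j943·0.005) = 1 + j4.715 → |·| ≈ 4.8199, ∠ ≈ 78.03°
|T| = 5 · 18.886 / (188.6 · 4.8199) ≈ 0.10388
Gain = 20 log₁₀(0.10388) ≈ -19.67 dB
∠T = (86.96°) − (89.70° + 78.03°) = -80.77°

-19.7 dB, -80.8°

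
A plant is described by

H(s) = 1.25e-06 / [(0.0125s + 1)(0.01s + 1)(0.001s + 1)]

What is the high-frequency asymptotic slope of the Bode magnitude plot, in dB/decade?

-60 dB/decade

Each pole contributes −20 dB/decade at high frequency; each zero contributes +20 dB/decade.
Net: 0 zero(s) − 3 pole(s) → -60 dB/decade.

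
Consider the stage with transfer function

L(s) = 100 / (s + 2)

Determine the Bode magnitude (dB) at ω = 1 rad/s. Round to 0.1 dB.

33.0 dB

At s = jω = j1:
pole (s+2): 2 + j1 → |·| = √(2²+1²) = √5 ≈ 2.2361, ∠ = arctan(1/2) ≈ 26.57°
|L| = 100 / 2.2361 ≈ 44.721
Gain = 20 log₁₀(44.721) ≈ 33.01 dB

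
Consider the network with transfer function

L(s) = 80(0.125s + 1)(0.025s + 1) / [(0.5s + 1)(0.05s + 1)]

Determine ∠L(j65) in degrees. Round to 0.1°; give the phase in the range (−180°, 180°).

-19.8°

At ω = 65 rad/s:
zero (1 + j65·0.125) = 1 + j8.125 → |·| ≈ 8.1863, ∠ ≈ 82.98°
zero (1 + j65·0.025) = 1 + j1.625 → |·| ≈ 1.908, ∠ ≈ 58.39°
pole (1 + j65·0.5) = 1 + j32.5 → |·| ≈ 32.515, ∠ ≈ 88.24°
pole (1 + j65·0.05) = 1 + j3.25 → |·| ≈ 3.4004, ∠ ≈ 72.90°
∠L = (82.98° + 58.39°) − (88.24° + 72.90°) = -19.77°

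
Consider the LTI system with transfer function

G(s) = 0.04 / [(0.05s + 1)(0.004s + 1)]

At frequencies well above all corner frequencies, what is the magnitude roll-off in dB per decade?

Each pole contributes −20 dB/decade at high frequency; each zero contributes +20 dB/decade.
Net: 0 zero(s) − 2 pole(s) → -40 dB/decade.

-40 dB/decade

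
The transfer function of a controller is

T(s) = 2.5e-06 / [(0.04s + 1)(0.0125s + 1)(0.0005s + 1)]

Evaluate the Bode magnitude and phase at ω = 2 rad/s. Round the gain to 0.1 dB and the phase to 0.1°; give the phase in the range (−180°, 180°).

At ω = 2 rad/s:
pole (1 + j2·0.04) = 1 + j0.08 → |·| ≈ 1.0032, ∠ ≈ 4.57°
pole (1 + j2·0.0125) = 1 + j0.025 → |·| ≈ 1.0003, ∠ ≈ 1.43°
pole (1 + j2·0.0005) = 1 + j0.001 → |·| ≈ 1, ∠ ≈ 0.06°
|T| = 2.5e-06 · 1 / (1.0032 · 1.0003 · 1) ≈ 2.4913e-06
Gain = 20 log₁₀(2.4913e-06) ≈ -112.07 dB
∠T = (0°) − (4.57° + 1.43° + 0.06°) = -6.06°

-112.1 dB, -6.1°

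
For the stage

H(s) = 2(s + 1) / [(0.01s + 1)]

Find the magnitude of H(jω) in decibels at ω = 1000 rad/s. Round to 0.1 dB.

At ω = 1000 rad/s:
zero (1 + j1000·1) = 1 + j1000 → |·| ≈ 1000, ∠ ≈ 89.94°
pole (1 + j1000·0.01) = 1 + j10 → |·| ≈ 10.05, ∠ ≈ 84.29°
|H| = 2 · 1000 / (10.05) ≈ 199
Gain = 20 log₁₀(199) ≈ 45.98 dB

46.0 dB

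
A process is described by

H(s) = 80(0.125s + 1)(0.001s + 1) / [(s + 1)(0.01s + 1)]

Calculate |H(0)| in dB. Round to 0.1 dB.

38.1 dB

H(0) = 80 · 1 / 1 = 80
20 log₁₀(80) ≈ 38.06 dB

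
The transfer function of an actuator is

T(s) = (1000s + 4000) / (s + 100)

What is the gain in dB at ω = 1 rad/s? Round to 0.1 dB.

Substitute s = j1:
Numerator: 1000(j1) + 4000 = 4000 + j1000
Denominator: (j1) + 100 = 100 + j1
|N| = √(4000² + 1000²) ≈ 4123.1, ∠N ≈ 14.04°
|D| = √(100² + 1²) ≈ 100, ∠D ≈ 0.57°
|T| = 4123.1 / 100 ≈ 41.231
Gain = 20 log₁₀(41.231) ≈ 32.30 dB

32.3 dB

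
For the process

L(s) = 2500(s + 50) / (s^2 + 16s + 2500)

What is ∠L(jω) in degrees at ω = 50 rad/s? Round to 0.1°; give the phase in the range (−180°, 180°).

At s = jω = j50:
zero (s+50): 50 + j50 → |·| = √(50²+50²) = √5000 ≈ 70.711, ∠ = arctan(50/50) ≈ 45.00°
quadratic: (j50)² + 16·j50 + 2500 = 0 + j800 → |·| ≈ 800, ∠ ≈ 90.00°
∠L = 45.00° − 90.00° = -45.00°

-45.0°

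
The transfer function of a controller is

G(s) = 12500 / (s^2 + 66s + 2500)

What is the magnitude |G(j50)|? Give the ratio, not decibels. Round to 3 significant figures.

At s = jω = j50:
quadratic: (j50)² + 66·j50 + 2500 = 0 + j3300 → |·| ≈ 3300, ∠ ≈ 90.00°
|G| = 12500 / 3300 ≈ 3.7879

3.79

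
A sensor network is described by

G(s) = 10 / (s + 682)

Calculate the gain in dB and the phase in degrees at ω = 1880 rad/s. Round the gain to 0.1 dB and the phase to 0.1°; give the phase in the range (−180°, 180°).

At s = jω = j1880:
pole (s+682): 682 + j1880 → |·| = √(682²+1880²) = √3999524 ≈ 1999.9, ∠ = arctan(1880/682) ≈ 70.06°
|G| = 10 / 1999.9 ≈ 0.0050003
Gain = 20 log₁₀(0.0050003) ≈ -46.02 dB
∠G = 0.00° − 70.06° = -70.06°

-46.0 dB, -70.1°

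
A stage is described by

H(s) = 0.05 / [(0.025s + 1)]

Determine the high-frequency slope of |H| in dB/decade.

-20 dB/decade

Each pole contributes −20 dB/decade at high frequency; each zero contributes +20 dB/decade.
Net: 0 zero(s) − 1 pole(s) → -20 dB/decade.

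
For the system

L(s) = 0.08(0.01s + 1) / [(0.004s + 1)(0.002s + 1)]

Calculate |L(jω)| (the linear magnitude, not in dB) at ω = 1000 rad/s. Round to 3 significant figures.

0.0872

At ω = 1000 rad/s:
zero (1 + j1000·0.01) = 1 + j10 → |·| ≈ 10.05, ∠ ≈ 84.29°
pole (1 + j1000·0.004) = 1 + j4 → |·| ≈ 4.1231, ∠ ≈ 75.96°
pole (1 + j1000·0.002) = 1 + j2 → |·| ≈ 2.2361, ∠ ≈ 63.43°
|L| = 0.08 · 10.05 / (4.1231 · 2.2361) ≈ 0.087205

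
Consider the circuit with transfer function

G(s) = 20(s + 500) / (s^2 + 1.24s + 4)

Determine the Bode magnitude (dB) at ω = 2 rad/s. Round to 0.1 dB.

72.1 dB

At s = jω = j2:
zero (s+500): 500 + j2 → |·| = √(500²+2²) = √250004 ≈ 500, ∠ = arctan(2/500) ≈ 0.23°
quadratic: (j2)² + 1.24·j2 + 4 = 0 + j2.48 → |·| ≈ 2.48, ∠ ≈ 90.00°
|G| = 20 · 500 / 2.48 ≈ 4032.3
Gain = 20 log₁₀(4032.3) ≈ 72.11 dB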